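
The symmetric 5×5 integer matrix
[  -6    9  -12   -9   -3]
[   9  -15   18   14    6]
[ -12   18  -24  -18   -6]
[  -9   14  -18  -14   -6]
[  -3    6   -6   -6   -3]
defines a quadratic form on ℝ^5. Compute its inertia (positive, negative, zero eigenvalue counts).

step 0: pivot -6 → sign −
step 1: pivot -3/2 → sign −
step 2: pivot -1/3 → sign −
step 3: pivot 3 → sign +
step 4: row/col 4 already zero → sign 0
signature = (1, 3, 1)

Answer: (1, 3, 1)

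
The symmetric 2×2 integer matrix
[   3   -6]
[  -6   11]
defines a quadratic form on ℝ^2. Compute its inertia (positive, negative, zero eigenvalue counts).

Answer: (1, 1, 0)

Derivation:
step 0: pivot 3 → sign +
step 1: pivot -1 → sign −
signature = (1, 1, 0)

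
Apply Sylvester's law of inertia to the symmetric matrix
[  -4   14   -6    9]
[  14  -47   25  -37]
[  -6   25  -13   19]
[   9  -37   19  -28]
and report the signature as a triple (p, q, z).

Answer: (1, 3, 0)

Derivation:
step 0: pivot -4 → sign −
step 1: pivot 2 → sign +
step 2: pivot -12 → sign −
step 3: pivot -3/16 → sign −
signature = (1, 3, 0)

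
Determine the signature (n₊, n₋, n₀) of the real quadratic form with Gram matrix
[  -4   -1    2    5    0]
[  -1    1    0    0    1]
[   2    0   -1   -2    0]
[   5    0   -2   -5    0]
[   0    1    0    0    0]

step 0: pivot -4 → sign −
step 1: pivot 5/4 → sign +
step 2: pivot -1/5 → sign −
step 3: pivot 2 → sign +
step 4: pivot -1/2 → sign −
signature = (2, 3, 0)

Answer: (2, 3, 0)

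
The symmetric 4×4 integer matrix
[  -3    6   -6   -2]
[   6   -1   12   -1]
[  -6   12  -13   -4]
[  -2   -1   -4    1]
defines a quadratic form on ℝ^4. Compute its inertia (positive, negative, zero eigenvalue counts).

step 0: pivot -3 → sign −
step 1: pivot 11 → sign +
step 2: pivot -1 → sign −
step 3: pivot 2/33 → sign +
signature = (2, 2, 0)

Answer: (2, 2, 0)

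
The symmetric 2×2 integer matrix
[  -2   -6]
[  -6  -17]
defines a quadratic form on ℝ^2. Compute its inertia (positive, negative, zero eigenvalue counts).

Answer: (1, 1, 0)

Derivation:
step 0: pivot -2 → sign −
step 1: pivot 1 → sign +
signature = (1, 1, 0)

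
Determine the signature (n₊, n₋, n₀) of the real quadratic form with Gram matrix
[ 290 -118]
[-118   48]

Answer: (1, 1, 0)

Derivation:
step 0: pivot 290 → sign +
step 1: pivot -2/145 → sign −
signature = (1, 1, 0)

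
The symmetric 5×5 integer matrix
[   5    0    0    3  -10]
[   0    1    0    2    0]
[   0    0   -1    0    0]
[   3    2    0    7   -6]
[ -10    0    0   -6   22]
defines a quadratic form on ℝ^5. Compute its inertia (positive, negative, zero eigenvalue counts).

Answer: (4, 1, 0)

Derivation:
step 0: pivot 5 → sign +
step 1: pivot 1 → sign +
step 2: pivot -1 → sign −
step 3: pivot 6/5 → sign +
step 4: pivot 2 → sign +
signature = (4, 1, 0)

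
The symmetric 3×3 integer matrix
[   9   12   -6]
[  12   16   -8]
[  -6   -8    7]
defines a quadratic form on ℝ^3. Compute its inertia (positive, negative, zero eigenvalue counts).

Answer: (2, 0, 1)

Derivation:
step 0: pivot 9 → sign +
step 1: pivot 3 → sign +
step 2: row/col 2 already zero → sign 0
signature = (2, 0, 1)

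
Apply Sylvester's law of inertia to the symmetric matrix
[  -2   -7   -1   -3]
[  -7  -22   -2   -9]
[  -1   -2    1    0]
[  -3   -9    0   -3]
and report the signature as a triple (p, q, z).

Answer: (2, 1, 1)

Derivation:
step 0: pivot -2 → sign −
step 1: pivot 5/2 → sign +
step 2: pivot 3/5 → sign +
step 3: row/col 3 already zero → sign 0
signature = (2, 1, 1)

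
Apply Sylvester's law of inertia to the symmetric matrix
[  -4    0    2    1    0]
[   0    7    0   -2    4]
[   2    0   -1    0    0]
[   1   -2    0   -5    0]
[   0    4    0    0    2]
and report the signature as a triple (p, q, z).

Answer: (2, 3, 0)

Derivation:
step 0: pivot -4 → sign −
step 1: pivot 7 → sign +
step 2: pivot -149/28 → sign −
step 3: pivot 7/149 → sign +
step 4: pivot -2/7 → sign −
signature = (2, 3, 0)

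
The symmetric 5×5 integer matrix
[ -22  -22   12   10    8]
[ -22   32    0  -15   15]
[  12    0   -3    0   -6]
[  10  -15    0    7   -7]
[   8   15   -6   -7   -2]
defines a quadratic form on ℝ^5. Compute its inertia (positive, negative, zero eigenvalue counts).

Answer: (3, 2, 0)

Derivation:
step 0: pivot -22 → sign −
step 1: pivot 54 → sign +
step 2: pivot 29/33 → sign +
step 3: pivot -7/174 → sign −
step 4: pivot 3/7 → sign +
signature = (3, 2, 0)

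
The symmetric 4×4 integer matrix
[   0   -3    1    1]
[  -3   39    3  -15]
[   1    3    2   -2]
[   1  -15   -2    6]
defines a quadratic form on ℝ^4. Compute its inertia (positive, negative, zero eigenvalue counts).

Answer: (2, 1, 1)

Derivation:
step 0: pivot 39 → sign +
step 1: pivot -3/13 → sign −
step 2: pivot 25/3 → sign +
step 3: row/col 3 already zero → sign 0
signature = (2, 1, 1)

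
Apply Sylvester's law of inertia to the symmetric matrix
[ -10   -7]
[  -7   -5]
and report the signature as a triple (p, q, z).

step 0: pivot -10 → sign −
step 1: pivot -1/10 → sign −
signature = (0, 2, 0)

Answer: (0, 2, 0)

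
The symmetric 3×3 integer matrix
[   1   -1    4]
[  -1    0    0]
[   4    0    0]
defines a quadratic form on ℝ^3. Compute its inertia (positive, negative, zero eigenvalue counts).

step 0: pivot 1 → sign +
step 1: pivot -1 → sign −
step 2: row/col 2 already zero → sign 0
signature = (1, 1, 1)

Answer: (1, 1, 1)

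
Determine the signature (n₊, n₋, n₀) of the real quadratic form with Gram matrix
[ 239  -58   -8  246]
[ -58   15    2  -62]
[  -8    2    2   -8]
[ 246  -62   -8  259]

step 0: pivot 239 → sign +
step 1: pivot 221/239 → sign +
step 2: pivot 382/221 → sign +
step 3: pivot -3/191 → sign −
signature = (3, 1, 0)

Answer: (3, 1, 0)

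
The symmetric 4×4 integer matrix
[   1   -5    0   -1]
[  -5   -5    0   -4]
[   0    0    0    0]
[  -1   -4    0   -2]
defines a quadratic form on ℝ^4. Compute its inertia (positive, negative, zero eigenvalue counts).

step 0: pivot 1 → sign +
step 1: pivot -30 → sign −
step 2: pivot -3/10 → sign −
step 3: row/col 3 already zero → sign 0
signature = (1, 2, 1)

Answer: (1, 2, 1)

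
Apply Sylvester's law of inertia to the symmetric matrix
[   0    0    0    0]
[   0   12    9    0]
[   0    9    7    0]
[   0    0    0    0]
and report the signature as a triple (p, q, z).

step 0: pivot 12 → sign +
step 1: pivot 1/4 → sign +
step 2: row/col 2 already zero → sign 0
step 3: row/col 3 already zero → sign 0
signature = (2, 0, 2)

Answer: (2, 0, 2)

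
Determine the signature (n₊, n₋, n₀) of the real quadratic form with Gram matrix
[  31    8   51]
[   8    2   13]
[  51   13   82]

Answer: (1, 2, 0)

Derivation:
step 0: pivot 31 → sign +
step 1: pivot -2/31 → sign −
step 2: pivot -3/2 → sign −
signature = (1, 2, 0)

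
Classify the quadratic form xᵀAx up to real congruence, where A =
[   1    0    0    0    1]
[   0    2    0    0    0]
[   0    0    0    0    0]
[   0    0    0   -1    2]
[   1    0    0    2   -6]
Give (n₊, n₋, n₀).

Answer: (2, 2, 1)

Derivation:
step 0: pivot 1 → sign +
step 1: pivot 2 → sign +
step 2: pivot -1 → sign −
step 3: pivot -3 → sign −
step 4: row/col 4 already zero → sign 0
signature = (2, 2, 1)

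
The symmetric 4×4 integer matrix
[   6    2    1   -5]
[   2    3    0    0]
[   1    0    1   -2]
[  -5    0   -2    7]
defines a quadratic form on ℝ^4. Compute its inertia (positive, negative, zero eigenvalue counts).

step 0: pivot 6 → sign +
step 1: pivot 7/3 → sign +
step 2: pivot 11/14 → sign +
step 3: pivot 6/11 → sign +
signature = (4, 0, 0)

Answer: (4, 0, 0)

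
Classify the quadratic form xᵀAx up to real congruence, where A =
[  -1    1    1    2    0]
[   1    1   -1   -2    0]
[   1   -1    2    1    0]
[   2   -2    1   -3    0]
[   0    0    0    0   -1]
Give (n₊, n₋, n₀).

step 0: pivot -1 → sign −
step 1: pivot 2 → sign +
step 2: pivot 3 → sign +
step 3: pivot -2 → sign −
step 4: pivot -1 → sign −
signature = (2, 3, 0)

Answer: (2, 3, 0)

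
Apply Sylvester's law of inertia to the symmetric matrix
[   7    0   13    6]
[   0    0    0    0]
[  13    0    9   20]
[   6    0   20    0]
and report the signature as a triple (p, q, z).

Answer: (2, 1, 1)

Derivation:
step 0: pivot 7 → sign +
step 1: pivot -106/7 → sign −
step 2: pivot 2/53 → sign +
step 3: row/col 3 already zero → sign 0
signature = (2, 1, 1)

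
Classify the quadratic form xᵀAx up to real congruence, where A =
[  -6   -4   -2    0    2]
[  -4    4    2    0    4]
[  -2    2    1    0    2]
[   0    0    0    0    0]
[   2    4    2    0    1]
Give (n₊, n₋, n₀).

Answer: (2, 1, 2)

Derivation:
step 0: pivot -6 → sign −
step 1: pivot 20/3 → sign +
step 2: pivot 3/5 → sign +
step 3: row/col 3 already zero → sign 0
step 4: row/col 4 already zero → sign 0
signature = (2, 1, 2)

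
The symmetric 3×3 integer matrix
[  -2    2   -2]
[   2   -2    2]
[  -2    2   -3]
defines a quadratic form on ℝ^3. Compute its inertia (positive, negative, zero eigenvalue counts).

Answer: (0, 2, 1)

Derivation:
step 0: pivot -2 → sign −
step 1: pivot -1 → sign −
step 2: row/col 2 already zero → sign 0
signature = (0, 2, 1)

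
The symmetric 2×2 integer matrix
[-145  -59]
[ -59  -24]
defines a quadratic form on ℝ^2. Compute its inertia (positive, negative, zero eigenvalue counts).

Answer: (1, 1, 0)

Derivation:
step 0: pivot -145 → sign −
step 1: pivot 1/145 → sign +
signature = (1, 1, 0)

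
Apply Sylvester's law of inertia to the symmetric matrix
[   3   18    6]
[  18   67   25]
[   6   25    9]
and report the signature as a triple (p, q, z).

Answer: (1, 2, 0)

Derivation:
step 0: pivot 3 → sign +
step 1: pivot -41 → sign −
step 2: pivot -2/41 → sign −
signature = (1, 2, 0)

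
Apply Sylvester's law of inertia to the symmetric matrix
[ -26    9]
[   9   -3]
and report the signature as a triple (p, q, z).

step 0: pivot -26 → sign −
step 1: pivot 3/26 → sign +
signature = (1, 1, 0)

Answer: (1, 1, 0)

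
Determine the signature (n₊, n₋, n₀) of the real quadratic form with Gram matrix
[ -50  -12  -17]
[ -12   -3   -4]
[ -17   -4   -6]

Answer: (0, 3, 0)

Derivation:
step 0: pivot -50 → sign −
step 1: pivot -3/25 → sign −
step 2: pivot -1/6 → sign −
signature = (0, 3, 0)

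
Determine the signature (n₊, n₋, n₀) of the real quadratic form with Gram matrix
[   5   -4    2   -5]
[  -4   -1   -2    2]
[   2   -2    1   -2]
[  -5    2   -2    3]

Answer: (2, 2, 0)

Derivation:
step 0: pivot 5 → sign +
step 1: pivot -21/5 → sign −
step 2: pivot 5/21 → sign +
step 3: pivot -6/5 → sign −
signature = (2, 2, 0)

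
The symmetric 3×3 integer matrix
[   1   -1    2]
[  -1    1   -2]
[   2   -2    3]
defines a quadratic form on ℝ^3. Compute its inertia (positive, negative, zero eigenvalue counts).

step 0: pivot 1 → sign +
step 1: pivot -1 → sign −
step 2: row/col 2 already zero → sign 0
signature = (1, 1, 1)

Answer: (1, 1, 1)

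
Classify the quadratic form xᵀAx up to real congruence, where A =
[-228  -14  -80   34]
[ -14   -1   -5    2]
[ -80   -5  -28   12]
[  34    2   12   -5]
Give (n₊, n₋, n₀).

step 0: pivot -228 → sign −
step 1: pivot -8/57 → sign −
step 2: pivot 1/8 → sign +
step 3: row/col 3 already zero → sign 0
signature = (1, 2, 1)

Answer: (1, 2, 1)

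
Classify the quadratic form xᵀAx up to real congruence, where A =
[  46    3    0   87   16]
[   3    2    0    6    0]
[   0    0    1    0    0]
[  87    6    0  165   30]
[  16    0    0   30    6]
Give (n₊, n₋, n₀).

step 0: pivot 46 → sign +
step 1: pivot 83/46 → sign +
step 2: pivot 1 → sign +
step 3: pivot 33/83 → sign +
step 4: pivot -2/11 → sign −
signature = (4, 1, 0)

Answer: (4, 1, 0)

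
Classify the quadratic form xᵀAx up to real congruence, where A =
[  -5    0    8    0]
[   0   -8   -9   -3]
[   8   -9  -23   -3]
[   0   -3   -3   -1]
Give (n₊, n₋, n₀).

step 0: pivot -5 → sign −
step 1: pivot -8 → sign −
step 2: pivot -3/40 → sign −
step 3: pivot 2 → sign +
signature = (1, 3, 0)

Answer: (1, 3, 0)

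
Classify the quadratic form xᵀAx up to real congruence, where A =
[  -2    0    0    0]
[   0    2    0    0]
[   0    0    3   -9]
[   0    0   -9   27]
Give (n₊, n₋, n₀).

step 0: pivot -2 → sign −
step 1: pivot 2 → sign +
step 2: pivot 3 → sign +
step 3: row/col 3 already zero → sign 0
signature = (2, 1, 1)

Answer: (2, 1, 1)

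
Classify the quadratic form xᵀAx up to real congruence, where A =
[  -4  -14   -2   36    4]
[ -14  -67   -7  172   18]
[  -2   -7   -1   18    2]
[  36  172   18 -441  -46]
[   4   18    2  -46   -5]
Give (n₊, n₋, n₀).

step 0: pivot -4 → sign −
step 1: pivot -18 → sign −
step 2: pivot 5/9 → sign +
step 3: pivot -1/5 → sign −
step 4: row/col 4 already zero → sign 0
signature = (1, 3, 1)

Answer: (1, 3, 1)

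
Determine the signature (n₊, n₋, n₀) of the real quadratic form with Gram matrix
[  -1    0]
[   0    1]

step 0: pivot -1 → sign −
step 1: pivot 1 → sign +
signature = (1, 1, 0)

Answer: (1, 1, 0)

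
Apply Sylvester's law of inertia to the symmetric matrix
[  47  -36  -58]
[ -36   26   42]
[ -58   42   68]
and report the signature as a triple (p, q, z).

step 0: pivot 47 → sign +
step 1: pivot -74/47 → sign −
step 2: pivot 6/37 → sign +
signature = (2, 1, 0)

Answer: (2, 1, 0)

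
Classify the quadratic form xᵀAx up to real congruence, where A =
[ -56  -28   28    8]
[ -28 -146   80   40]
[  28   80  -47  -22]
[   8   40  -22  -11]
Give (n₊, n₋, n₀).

Answer: (0, 3, 1)

Derivation:
step 0: pivot -56 → sign −
step 1: pivot -132 → sign −
step 2: pivot -3/77 → sign −
step 3: row/col 3 already zero → sign 0
signature = (0, 3, 1)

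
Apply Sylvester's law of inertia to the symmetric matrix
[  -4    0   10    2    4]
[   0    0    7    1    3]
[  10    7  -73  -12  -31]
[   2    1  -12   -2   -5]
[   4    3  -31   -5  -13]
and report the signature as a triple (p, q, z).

Answer: (2, 2, 1)

Derivation:
step 0: pivot -4 → sign −
step 1: pivot -48 → sign −
step 2: pivot 49/48 → sign +
step 3: pivot 1/49 → sign +
step 4: row/col 4 already zero → sign 0
signature = (2, 2, 1)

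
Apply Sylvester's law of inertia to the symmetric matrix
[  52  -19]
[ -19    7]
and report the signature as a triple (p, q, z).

step 0: pivot 52 → sign +
step 1: pivot 3/52 → sign +
signature = (2, 0, 0)

Answer: (2, 0, 0)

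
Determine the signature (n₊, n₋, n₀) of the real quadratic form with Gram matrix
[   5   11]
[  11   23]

step 0: pivot 5 → sign +
step 1: pivot -6/5 → sign −
signature = (1, 1, 0)

Answer: (1, 1, 0)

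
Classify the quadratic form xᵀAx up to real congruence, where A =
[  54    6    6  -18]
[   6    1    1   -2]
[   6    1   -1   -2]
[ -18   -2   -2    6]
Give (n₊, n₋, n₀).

Answer: (2, 1, 1)

Derivation:
step 0: pivot 54 → sign +
step 1: pivot 1/3 → sign +
step 2: pivot -2 → sign −
step 3: row/col 3 already zero → sign 0
signature = (2, 1, 1)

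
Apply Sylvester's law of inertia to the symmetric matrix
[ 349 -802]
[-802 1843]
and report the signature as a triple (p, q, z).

Answer: (2, 0, 0)

Derivation:
step 0: pivot 349 → sign +
step 1: pivot 3/349 → sign +
signature = (2, 0, 0)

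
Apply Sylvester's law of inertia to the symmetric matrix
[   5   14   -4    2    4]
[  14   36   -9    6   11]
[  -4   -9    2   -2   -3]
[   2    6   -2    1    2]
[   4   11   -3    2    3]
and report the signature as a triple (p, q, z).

step 0: pivot 5 → sign +
step 1: pivot -16/5 → sign −
step 2: pivot 5/16 → sign +
step 3: pivot 1/5 → sign +
step 4: pivot -1 → sign −
signature = (3, 2, 0)

Answer: (3, 2, 0)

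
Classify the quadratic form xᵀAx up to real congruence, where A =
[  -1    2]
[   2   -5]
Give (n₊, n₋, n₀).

step 0: pivot -1 → sign −
step 1: pivot -1 → sign −
signature = (0, 2, 0)

Answer: (0, 2, 0)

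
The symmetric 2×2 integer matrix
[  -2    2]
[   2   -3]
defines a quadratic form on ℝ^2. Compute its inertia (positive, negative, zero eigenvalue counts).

Answer: (0, 2, 0)

Derivation:
step 0: pivot -2 → sign −
step 1: pivot -1 → sign −
signature = (0, 2, 0)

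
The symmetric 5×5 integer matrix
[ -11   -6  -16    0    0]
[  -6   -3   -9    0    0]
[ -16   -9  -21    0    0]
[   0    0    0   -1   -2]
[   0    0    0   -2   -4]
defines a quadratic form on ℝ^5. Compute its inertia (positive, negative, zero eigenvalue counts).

step 0: pivot -11 → sign −
step 1: pivot 3/11 → sign +
step 2: pivot 2 → sign +
step 3: pivot -1 → sign −
step 4: row/col 4 already zero → sign 0
signature = (2, 2, 1)

Answer: (2, 2, 1)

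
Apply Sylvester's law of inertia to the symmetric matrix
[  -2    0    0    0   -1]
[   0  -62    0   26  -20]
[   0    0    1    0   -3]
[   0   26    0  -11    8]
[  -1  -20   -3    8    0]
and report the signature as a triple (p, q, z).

step 0: pivot -2 → sign −
step 1: pivot -62 → sign −
step 2: pivot 1 → sign +
step 3: pivot -3/31 → sign −
step 4: pivot -1/2 → sign −
signature = (1, 4, 0)

Answer: (1, 4, 0)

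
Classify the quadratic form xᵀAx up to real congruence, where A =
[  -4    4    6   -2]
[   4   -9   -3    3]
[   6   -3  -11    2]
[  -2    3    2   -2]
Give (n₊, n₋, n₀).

step 0: pivot -4 → sign −
step 1: pivot -5 → sign −
step 2: pivot -1/5 → sign −
step 3: row/col 3 already zero → sign 0
signature = (0, 3, 1)

Answer: (0, 3, 1)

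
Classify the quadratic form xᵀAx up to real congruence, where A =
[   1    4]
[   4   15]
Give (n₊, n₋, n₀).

Answer: (1, 1, 0)

Derivation:
step 0: pivot 1 → sign +
step 1: pivot -1 → sign −
signature = (1, 1, 0)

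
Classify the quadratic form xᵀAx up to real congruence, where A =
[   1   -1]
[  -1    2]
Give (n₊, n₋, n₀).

Answer: (2, 0, 0)

Derivation:
step 0: pivot 1 → sign +
step 1: pivot 1 → sign +
signature = (2, 0, 0)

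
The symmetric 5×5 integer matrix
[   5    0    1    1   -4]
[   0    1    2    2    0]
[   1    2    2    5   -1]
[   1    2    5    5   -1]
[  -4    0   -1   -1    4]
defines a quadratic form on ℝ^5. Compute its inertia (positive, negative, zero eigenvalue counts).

step 0: pivot 5 → sign +
step 1: pivot 1 → sign +
step 2: pivot -11/5 → sign −
step 3: pivot 12/11 → sign +
step 4: pivot 3/4 → sign +
signature = (4, 1, 0)

Answer: (4, 1, 0)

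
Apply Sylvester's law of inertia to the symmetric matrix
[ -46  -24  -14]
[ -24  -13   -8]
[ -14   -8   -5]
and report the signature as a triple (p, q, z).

step 0: pivot -46 → sign −
step 1: pivot -11/23 → sign −
step 2: pivot 3/11 → sign +
signature = (1, 2, 0)

Answer: (1, 2, 0)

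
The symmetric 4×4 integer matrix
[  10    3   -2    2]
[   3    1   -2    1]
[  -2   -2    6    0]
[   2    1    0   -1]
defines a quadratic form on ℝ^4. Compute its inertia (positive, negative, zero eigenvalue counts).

Answer: (2, 2, 0)

Derivation:
step 0: pivot 10 → sign +
step 1: pivot 1/10 → sign +
step 2: pivot -14 → sign −
step 3: pivot -3/7 → sign −
signature = (2, 2, 0)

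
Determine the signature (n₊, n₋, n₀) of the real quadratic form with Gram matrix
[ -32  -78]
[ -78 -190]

Answer: (1, 1, 0)

Derivation:
step 0: pivot -32 → sign −
step 1: pivot 1/8 → sign +
signature = (1, 1, 0)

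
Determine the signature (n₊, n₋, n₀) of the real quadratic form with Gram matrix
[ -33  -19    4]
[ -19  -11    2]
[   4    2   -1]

step 0: pivot -33 → sign −
step 1: pivot -2/33 → sign −
step 2: pivot 1 → sign +
signature = (1, 2, 0)

Answer: (1, 2, 0)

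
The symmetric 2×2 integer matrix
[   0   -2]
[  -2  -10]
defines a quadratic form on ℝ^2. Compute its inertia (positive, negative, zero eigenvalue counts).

step 0: pivot -10 → sign −
step 1: pivot 2/5 → sign +
signature = (1, 1, 0)

Answer: (1, 1, 0)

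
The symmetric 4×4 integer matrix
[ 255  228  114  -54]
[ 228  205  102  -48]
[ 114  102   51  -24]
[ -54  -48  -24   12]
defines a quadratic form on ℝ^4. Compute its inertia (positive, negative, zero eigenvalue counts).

Answer: (3, 0, 1)

Derivation:
step 0: pivot 255 → sign +
step 1: pivot 97/85 → sign +
step 2: pivot 3/97 → sign +
step 3: row/col 3 already zero → sign 0
signature = (3, 0, 1)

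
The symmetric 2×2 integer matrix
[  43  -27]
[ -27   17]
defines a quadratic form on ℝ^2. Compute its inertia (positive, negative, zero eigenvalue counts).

step 0: pivot 43 → sign +
step 1: pivot 2/43 → sign +
signature = (2, 0, 0)

Answer: (2, 0, 0)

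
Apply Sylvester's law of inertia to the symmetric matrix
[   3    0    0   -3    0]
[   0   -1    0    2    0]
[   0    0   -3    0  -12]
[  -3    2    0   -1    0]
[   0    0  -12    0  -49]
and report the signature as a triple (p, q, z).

step 0: pivot 3 → sign +
step 1: pivot -1 → sign −
step 2: pivot -3 → sign −
step 3: pivot -1 → sign −
step 4: row/col 4 already zero → sign 0
signature = (1, 3, 1)

Answer: (1, 3, 1)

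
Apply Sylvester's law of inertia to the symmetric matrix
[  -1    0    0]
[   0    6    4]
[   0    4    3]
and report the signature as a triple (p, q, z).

Answer: (2, 1, 0)

Derivation:
step 0: pivot -1 → sign −
step 1: pivot 6 → sign +
step 2: pivot 1/3 → sign +
signature = (2, 1, 0)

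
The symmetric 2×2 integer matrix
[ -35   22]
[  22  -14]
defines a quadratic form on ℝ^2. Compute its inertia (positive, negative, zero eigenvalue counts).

Answer: (0, 2, 0)

Derivation:
step 0: pivot -35 → sign −
step 1: pivot -6/35 → sign −
signature = (0, 2, 0)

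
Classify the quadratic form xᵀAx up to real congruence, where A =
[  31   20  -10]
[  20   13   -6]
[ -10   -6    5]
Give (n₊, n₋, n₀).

step 0: pivot 31 → sign +
step 1: pivot 3/31 → sign +
step 2: pivot -1/3 → sign −
signature = (2, 1, 0)

Answer: (2, 1, 0)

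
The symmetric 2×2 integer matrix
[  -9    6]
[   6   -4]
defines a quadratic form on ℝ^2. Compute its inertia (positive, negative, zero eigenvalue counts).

Answer: (0, 1, 1)

Derivation:
step 0: pivot -9 → sign −
step 1: row/col 1 already zero → sign 0
signature = (0, 1, 1)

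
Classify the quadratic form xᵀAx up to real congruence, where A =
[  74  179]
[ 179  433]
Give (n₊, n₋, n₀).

Answer: (2, 0, 0)

Derivation:
step 0: pivot 74 → sign +
step 1: pivot 1/74 → sign +
signature = (2, 0, 0)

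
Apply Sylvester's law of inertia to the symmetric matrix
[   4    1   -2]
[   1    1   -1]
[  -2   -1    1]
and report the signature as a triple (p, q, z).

Answer: (2, 1, 0)

Derivation:
step 0: pivot 4 → sign +
step 1: pivot 3/4 → sign +
step 2: pivot -1/3 → sign −
signature = (2, 1, 0)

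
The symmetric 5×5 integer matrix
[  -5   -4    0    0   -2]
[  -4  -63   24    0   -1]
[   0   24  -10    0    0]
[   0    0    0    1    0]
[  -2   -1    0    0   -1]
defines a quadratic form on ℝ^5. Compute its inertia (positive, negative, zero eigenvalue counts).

Answer: (1, 4, 0)

Derivation:
step 0: pivot -5 → sign −
step 1: pivot -299/5 → sign −
step 2: pivot -110/299 → sign −
step 3: pivot 1 → sign +
step 4: pivot -2/55 → sign −
signature = (1, 4, 0)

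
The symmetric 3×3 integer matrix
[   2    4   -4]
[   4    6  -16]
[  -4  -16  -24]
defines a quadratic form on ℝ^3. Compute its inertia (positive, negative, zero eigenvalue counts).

Answer: (1, 1, 1)

Derivation:
step 0: pivot 2 → sign +
step 1: pivot -2 → sign −
step 2: row/col 2 already zero → sign 0
signature = (1, 1, 1)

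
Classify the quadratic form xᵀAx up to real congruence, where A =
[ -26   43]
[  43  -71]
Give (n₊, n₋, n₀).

step 0: pivot -26 → sign −
step 1: pivot 3/26 → sign +
signature = (1, 1, 0)

Answer: (1, 1, 0)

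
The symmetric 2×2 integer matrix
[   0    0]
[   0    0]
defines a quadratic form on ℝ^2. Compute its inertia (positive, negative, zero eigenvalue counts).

Answer: (0, 0, 2)

Derivation:
step 0: row/col 0 already zero → sign 0
step 1: row/col 1 already zero → sign 0
signature = (0, 0, 2)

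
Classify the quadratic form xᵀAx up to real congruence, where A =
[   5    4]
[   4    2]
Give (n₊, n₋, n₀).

Answer: (1, 1, 0)

Derivation:
step 0: pivot 5 → sign +
step 1: pivot -6/5 → sign −
signature = (1, 1, 0)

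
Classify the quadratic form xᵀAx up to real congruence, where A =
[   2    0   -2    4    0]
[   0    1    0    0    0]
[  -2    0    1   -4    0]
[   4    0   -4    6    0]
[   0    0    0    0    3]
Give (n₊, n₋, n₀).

step 0: pivot 2 → sign +
step 1: pivot 1 → sign +
step 2: pivot -1 → sign −
step 3: pivot -2 → sign −
step 4: pivot 3 → sign +
signature = (3, 2, 0)

Answer: (3, 2, 0)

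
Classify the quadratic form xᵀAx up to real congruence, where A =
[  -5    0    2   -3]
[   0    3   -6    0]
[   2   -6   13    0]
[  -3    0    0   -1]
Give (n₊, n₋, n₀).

step 0: pivot -5 → sign −
step 1: pivot 3 → sign +
step 2: pivot 9/5 → sign +
step 3: row/col 3 already zero → sign 0
signature = (2, 1, 1)

Answer: (2, 1, 1)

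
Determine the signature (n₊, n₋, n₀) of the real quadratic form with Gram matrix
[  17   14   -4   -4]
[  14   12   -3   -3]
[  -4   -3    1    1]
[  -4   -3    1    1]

step 0: pivot 17 → sign +
step 1: pivot 8/17 → sign +
step 2: pivot -1/8 → sign −
step 3: row/col 3 already zero → sign 0
signature = (2, 1, 1)

Answer: (2, 1, 1)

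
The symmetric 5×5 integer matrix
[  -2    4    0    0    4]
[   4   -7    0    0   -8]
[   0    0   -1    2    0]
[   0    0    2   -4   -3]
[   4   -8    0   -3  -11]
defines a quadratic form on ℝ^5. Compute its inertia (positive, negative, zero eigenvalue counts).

step 0: pivot -2 → sign −
step 1: pivot 1 → sign +
step 2: pivot -1 → sign −
step 3: pivot -3 → sign −
step 4: pivot 3 → sign +
signature = (2, 3, 0)

Answer: (2, 3, 0)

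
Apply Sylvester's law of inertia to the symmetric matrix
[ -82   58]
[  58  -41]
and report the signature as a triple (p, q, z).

Answer: (1, 1, 0)

Derivation:
step 0: pivot -82 → sign −
step 1: pivot 1/41 → sign +
signature = (1, 1, 0)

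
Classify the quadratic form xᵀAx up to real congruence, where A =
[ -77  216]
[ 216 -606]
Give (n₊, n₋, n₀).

Answer: (0, 2, 0)

Derivation:
step 0: pivot -77 → sign −
step 1: pivot -6/77 → sign −
signature = (0, 2, 0)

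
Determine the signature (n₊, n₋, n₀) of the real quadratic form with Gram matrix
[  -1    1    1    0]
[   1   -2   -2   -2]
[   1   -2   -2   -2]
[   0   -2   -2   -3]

step 0: pivot -1 → sign −
step 1: pivot -1 → sign −
step 2: pivot 1 → sign +
step 3: row/col 3 already zero → sign 0
signature = (1, 2, 1)

Answer: (1, 2, 1)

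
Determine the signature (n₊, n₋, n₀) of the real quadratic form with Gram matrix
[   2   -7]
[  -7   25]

step 0: pivot 2 → sign +
step 1: pivot 1/2 → sign +
signature = (2, 0, 0)

Answer: (2, 0, 0)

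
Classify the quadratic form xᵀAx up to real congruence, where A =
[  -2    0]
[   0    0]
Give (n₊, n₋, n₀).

Answer: (0, 1, 1)

Derivation:
step 0: pivot -2 → sign −
step 1: row/col 1 already zero → sign 0
signature = (0, 1, 1)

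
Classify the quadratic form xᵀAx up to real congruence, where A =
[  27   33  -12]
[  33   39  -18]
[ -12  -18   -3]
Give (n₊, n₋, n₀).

step 0: pivot 27 → sign +
step 1: pivot -4/3 → sign −
step 2: row/col 2 already zero → sign 0
signature = (1, 1, 1)

Answer: (1, 1, 1)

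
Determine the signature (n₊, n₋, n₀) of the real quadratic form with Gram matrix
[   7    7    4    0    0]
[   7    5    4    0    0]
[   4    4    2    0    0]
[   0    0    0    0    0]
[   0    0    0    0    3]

Answer: (2, 2, 1)

Derivation:
step 0: pivot 7 → sign +
step 1: pivot -2 → sign −
step 2: pivot -2/7 → sign −
step 3: pivot 3 → sign +
step 4: row/col 4 already zero → sign 0
signature = (2, 2, 1)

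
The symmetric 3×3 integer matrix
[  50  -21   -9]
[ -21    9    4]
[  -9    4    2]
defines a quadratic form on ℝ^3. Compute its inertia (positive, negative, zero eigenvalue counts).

Answer: (3, 0, 0)

Derivation:
step 0: pivot 50 → sign +
step 1: pivot 9/50 → sign +
step 2: pivot 1/9 → sign +
signature = (3, 0, 0)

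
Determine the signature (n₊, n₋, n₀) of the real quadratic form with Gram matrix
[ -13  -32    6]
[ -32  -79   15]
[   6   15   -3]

step 0: pivot -13 → sign −
step 1: pivot -3/13 → sign −
step 2: row/col 2 already zero → sign 0
signature = (0, 2, 1)

Answer: (0, 2, 1)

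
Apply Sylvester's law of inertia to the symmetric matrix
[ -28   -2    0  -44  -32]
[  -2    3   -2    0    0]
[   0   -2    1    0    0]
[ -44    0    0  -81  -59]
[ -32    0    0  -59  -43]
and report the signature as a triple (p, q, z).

step 0: pivot -28 → sign −
step 1: pivot 22/7 → sign +
step 2: pivot -3/11 → sign −
step 3: pivot -1/3 → sign −
step 4: row/col 4 already zero → sign 0
signature = (1, 3, 1)

Answer: (1, 3, 1)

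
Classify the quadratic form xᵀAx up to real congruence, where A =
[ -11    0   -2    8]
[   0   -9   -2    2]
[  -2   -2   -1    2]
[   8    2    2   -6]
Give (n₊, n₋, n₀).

step 0: pivot -11 → sign −
step 1: pivot -9 → sign −
step 2: pivot -19/99 → sign −
step 3: pivot 6/19 → sign +
signature = (1, 3, 0)

Answer: (1, 3, 0)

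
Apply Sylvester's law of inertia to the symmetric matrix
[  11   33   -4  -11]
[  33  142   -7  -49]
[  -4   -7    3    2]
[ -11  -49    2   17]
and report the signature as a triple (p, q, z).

Answer: (4, 0, 0)

Derivation:
step 0: pivot 11 → sign +
step 1: pivot 43 → sign +
step 2: pivot 456/473 → sign +
step 3: pivot 1/38 → sign +
signature = (4, 0, 0)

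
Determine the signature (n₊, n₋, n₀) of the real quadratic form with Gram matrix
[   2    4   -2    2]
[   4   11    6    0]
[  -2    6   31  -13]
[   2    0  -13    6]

Answer: (2, 2, 0)

Derivation:
step 0: pivot 2 → sign +
step 1: pivot 3 → sign +
step 2: pivot -13/3 → sign −
step 3: pivot -1/13 → sign −
signature = (2, 2, 0)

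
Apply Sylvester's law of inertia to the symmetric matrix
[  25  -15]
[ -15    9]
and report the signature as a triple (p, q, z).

Answer: (1, 0, 1)

Derivation:
step 0: pivot 25 → sign +
step 1: row/col 1 already zero → sign 0
signature = (1, 0, 1)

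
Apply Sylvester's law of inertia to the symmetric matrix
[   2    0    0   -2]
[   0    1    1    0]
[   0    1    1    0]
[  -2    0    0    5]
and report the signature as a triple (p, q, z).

step 0: pivot 2 → sign +
step 1: pivot 1 → sign +
step 2: pivot 3 → sign +
step 3: row/col 3 already zero → sign 0
signature = (3, 0, 1)

Answer: (3, 0, 1)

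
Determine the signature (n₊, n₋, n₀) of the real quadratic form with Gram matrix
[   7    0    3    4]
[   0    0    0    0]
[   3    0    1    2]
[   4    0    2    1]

Answer: (1, 2, 1)

Derivation:
step 0: pivot 7 → sign +
step 1: pivot -2/7 → sign −
step 2: pivot -1 → sign −
step 3: row/col 3 already zero → sign 0
signature = (1, 2, 1)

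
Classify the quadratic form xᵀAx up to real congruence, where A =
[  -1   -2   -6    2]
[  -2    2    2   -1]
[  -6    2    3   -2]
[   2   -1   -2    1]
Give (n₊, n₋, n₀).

Answer: (2, 2, 0)

Derivation:
step 0: pivot -1 → sign −
step 1: pivot 6 → sign +
step 2: pivot 19/3 → sign +
step 3: pivot -1/38 → sign −
signature = (2, 2, 0)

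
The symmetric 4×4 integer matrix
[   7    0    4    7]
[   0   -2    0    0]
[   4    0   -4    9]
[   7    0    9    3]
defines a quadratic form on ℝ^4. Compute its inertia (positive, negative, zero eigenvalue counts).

step 0: pivot 7 → sign +
step 1: pivot -2 → sign −
step 2: pivot -44/7 → sign −
step 3: pivot -1/44 → sign −
signature = (1, 3, 0)

Answer: (1, 3, 0)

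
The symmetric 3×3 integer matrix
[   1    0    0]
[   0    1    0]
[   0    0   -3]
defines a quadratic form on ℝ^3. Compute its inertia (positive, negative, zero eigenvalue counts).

Answer: (2, 1, 0)

Derivation:
step 0: pivot 1 → sign +
step 1: pivot 1 → sign +
step 2: pivot -3 → sign −
signature = (2, 1, 0)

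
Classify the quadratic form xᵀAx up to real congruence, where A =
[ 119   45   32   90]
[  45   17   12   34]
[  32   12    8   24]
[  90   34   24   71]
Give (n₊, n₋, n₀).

step 0: pivot 119 → sign +
step 1: pivot -2/119 → sign −
step 2: pivot 3 → sign +
step 3: row/col 3 already zero → sign 0
signature = (2, 1, 1)

Answer: (2, 1, 1)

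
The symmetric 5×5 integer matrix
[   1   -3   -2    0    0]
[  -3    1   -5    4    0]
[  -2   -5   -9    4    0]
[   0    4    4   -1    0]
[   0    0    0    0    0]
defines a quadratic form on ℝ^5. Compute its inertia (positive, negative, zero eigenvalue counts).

Answer: (2, 2, 1)

Derivation:
step 0: pivot 1 → sign +
step 1: pivot -8 → sign −
step 2: pivot 17/8 → sign +
step 3: pivot -1/17 → sign −
step 4: row/col 4 already zero → sign 0
signature = (2, 2, 1)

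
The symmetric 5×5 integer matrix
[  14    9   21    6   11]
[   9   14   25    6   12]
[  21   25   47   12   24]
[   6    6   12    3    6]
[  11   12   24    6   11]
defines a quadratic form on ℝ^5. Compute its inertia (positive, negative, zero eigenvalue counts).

Answer: (2, 2, 1)

Derivation:
step 0: pivot 14 → sign +
step 1: pivot 115/14 → sign +
step 2: pivot -3/5 → sign −
step 3: pivot -3/23 → sign −
step 4: row/col 4 already zero → sign 0
signature = (2, 2, 1)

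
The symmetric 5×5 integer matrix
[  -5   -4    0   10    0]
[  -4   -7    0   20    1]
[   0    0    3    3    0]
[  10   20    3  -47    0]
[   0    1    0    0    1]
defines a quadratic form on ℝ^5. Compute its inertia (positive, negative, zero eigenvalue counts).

Answer: (2, 2, 1)

Derivation:
step 0: pivot -5 → sign −
step 1: pivot -19/5 → sign −
step 2: pivot 3 → sign +
step 3: pivot 150/19 → sign +
step 4: row/col 4 already zero → sign 0
signature = (2, 2, 1)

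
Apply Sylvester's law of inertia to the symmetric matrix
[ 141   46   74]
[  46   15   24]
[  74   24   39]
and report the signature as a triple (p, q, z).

step 0: pivot 141 → sign +
step 1: pivot -1/141 → sign −
step 2: pivot 3 → sign +
signature = (2, 1, 0)

Answer: (2, 1, 0)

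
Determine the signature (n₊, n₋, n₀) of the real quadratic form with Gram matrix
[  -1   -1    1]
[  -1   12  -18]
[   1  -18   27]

Answer: (2, 1, 0)

Derivation:
step 0: pivot -1 → sign −
step 1: pivot 13 → sign +
step 2: pivot 3/13 → sign +
signature = (2, 1, 0)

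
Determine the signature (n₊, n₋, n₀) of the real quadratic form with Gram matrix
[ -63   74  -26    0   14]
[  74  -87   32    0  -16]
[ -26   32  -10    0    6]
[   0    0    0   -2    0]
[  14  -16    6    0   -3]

step 0: pivot -63 → sign −
step 1: pivot -5/63 → sign −
step 2: pivot 138/5 → sign +
step 3: pivot -2 → sign −
step 4: pivot 1/23 → sign +
signature = (2, 3, 0)

Answer: (2, 3, 0)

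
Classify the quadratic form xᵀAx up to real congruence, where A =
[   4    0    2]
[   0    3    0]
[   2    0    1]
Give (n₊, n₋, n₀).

Answer: (2, 0, 1)

Derivation:
step 0: pivot 4 → sign +
step 1: pivot 3 → sign +
step 2: row/col 2 already zero → sign 0
signature = (2, 0, 1)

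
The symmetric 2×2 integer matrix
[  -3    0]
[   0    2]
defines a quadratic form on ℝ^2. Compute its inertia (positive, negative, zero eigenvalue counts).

step 0: pivot -3 → sign −
step 1: pivot 2 → sign +
signature = (1, 1, 0)

Answer: (1, 1, 0)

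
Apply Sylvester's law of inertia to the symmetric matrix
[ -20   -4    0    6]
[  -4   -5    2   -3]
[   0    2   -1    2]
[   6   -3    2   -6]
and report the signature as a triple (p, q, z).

step 0: pivot -20 → sign −
step 1: pivot -21/5 → sign −
step 2: pivot -1/21 → sign −
step 3: row/col 3 already zero → sign 0
signature = (0, 3, 1)

Answer: (0, 3, 1)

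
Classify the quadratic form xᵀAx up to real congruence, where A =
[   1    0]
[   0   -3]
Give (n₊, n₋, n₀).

step 0: pivot 1 → sign +
step 1: pivot -3 → sign −
signature = (1, 1, 0)

Answer: (1, 1, 0)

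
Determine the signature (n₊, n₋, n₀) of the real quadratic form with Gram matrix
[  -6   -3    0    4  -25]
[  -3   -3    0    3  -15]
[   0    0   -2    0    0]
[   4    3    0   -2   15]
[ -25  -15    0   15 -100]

Answer: (1, 3, 1)

Derivation:
step 0: pivot -6 → sign −
step 1: pivot -3/2 → sign −
step 2: pivot -2 → sign −
step 3: pivot 4/3 → sign +
step 4: row/col 4 already zero → sign 0
signature = (1, 3, 1)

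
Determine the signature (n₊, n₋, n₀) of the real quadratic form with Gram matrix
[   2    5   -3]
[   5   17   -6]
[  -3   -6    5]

Answer: (2, 0, 1)

Derivation:
step 0: pivot 2 → sign +
step 1: pivot 9/2 → sign +
step 2: row/col 2 already zero → sign 0
signature = (2, 0, 1)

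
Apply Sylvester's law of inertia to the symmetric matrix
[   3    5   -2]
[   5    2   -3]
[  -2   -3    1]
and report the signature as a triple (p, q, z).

Answer: (1, 2, 0)

Derivation:
step 0: pivot 3 → sign +
step 1: pivot -19/3 → sign −
step 2: pivot -6/19 → sign −
signature = (1, 2, 0)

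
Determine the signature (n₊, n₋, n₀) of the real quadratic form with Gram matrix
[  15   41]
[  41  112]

step 0: pivot 15 → sign +
step 1: pivot -1/15 → sign −
signature = (1, 1, 0)

Answer: (1, 1, 0)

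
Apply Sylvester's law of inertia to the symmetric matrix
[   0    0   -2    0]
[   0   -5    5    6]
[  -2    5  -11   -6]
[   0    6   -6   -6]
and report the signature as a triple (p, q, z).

step 0: pivot -5 → sign −
step 1: pivot -6 → sign −
step 2: pivot 2/3 → sign +
step 3: pivot 6/5 → sign +
signature = (2, 2, 0)

Answer: (2, 2, 0)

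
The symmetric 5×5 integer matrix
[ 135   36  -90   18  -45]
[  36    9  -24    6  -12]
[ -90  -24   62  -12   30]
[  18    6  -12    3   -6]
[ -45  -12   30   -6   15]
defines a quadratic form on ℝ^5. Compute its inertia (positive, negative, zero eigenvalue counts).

step 0: pivot 135 → sign +
step 1: pivot -3/5 → sign −
step 2: pivot 2 → sign +
step 3: pivot 3 → sign +
step 4: row/col 4 already zero → sign 0
signature = (3, 1, 1)

Answer: (3, 1, 1)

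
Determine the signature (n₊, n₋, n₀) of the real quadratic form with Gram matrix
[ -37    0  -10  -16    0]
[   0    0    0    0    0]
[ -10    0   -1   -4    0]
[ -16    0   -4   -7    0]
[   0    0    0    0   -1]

Answer: (1, 3, 1)

Derivation:
step 0: pivot -37 → sign −
step 1: pivot 63/37 → sign +
step 2: pivot -1/7 → sign −
step 3: pivot -1 → sign −
step 4: row/col 4 already zero → sign 0
signature = (1, 3, 1)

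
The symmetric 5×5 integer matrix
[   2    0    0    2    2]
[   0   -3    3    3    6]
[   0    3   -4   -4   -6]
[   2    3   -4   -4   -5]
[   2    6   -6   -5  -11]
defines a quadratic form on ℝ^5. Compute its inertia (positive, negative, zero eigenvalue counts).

step 0: pivot 2 → sign +
step 1: pivot -3 → sign −
step 2: pivot -1 → sign −
step 3: pivot -2 → sign −
step 4: pivot -1/2 → sign −
signature = (1, 4, 0)

Answer: (1, 4, 0)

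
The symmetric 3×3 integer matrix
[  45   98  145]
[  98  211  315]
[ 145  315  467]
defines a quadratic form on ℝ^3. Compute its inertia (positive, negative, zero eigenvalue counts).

step 0: pivot 45 → sign +
step 1: pivot -109/45 → sign −
step 2: pivot 3/109 → sign +
signature = (2, 1, 0)

Answer: (2, 1, 0)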